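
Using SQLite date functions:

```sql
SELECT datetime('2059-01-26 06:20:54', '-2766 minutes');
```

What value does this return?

2766 minutes = 46h 6m; -2766 minutes from 2059-01-26 06:20:54 is 2059-01-24 08:14:54 (crosses midnight).

2059-01-24 08:14:54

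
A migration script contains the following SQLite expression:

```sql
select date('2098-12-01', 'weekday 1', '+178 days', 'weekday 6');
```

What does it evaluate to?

2099-05-30

`weekday 1` advances to the next Monday; 2098-12-01 is already a Monday, so it stays at 2098-12-01.
Applying '+178 days' to 2098-12-01: counting 178 days forward gives 2099-05-28.
`weekday 6` advances to the next Saturday; 2099-05-28 is a Thursday, so it moves forward to 2099-05-30.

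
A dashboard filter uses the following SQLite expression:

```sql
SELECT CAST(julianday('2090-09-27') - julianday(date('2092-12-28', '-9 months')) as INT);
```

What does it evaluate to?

Adding -9 months to 2092-12-28 gives 2092-03-28.
3 days remain in September 2090 after the 27th (30 − 27).
Full months from October 2090 through February 2092 contribute their day counts.
Then 28 days into March 2092.
Total: 3 + 31 + 30 + 31 + 31 + 28 + 31 + 30 + 31 + 30 + 31 + 31 + 30 + 31 + 30 + 31 + 31 + 29 + 28 = 548.
The subtraction is earlier − later, so the result is −548 → -548.

-548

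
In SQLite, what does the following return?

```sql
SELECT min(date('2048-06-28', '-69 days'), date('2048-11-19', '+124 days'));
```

date('2048-06-28', '-69 days') → 2048-04-20.
date('2048-11-19', '+124 days') → 2049-03-23.
Earlier of the two is 2048-04-20.

2048-04-20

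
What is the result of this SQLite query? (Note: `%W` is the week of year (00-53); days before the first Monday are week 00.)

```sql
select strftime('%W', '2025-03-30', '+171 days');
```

37

First apply '+171 days': 2025-03-30 → 2025-09-17.
2025-09-17 is a Wednesday. SQLite's %W counts Mondays since the year started; the result is 37.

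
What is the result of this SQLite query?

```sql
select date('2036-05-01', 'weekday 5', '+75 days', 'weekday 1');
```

2036-07-21

`weekday 5` advances to the next Friday; 2036-05-01 is a Thursday, so it moves forward to 2036-05-02.
Applying '+75 days' to 2036-05-02: counting 75 days forward gives 2036-07-16.
`weekday 1` advances to the next Monday; 2036-07-16 is a Wednesday, so it moves forward to 2036-07-21.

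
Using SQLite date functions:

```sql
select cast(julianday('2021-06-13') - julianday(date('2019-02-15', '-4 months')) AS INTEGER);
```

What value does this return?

972

Adding -4 months to 2019-02-15 gives 2018-10-15.
16 days remain in October 2018 after the 15th (31 − 15).
Full months from November 2018 through May 2021 contribute their day counts.
Then 13 days into June 2021.
Total: 16 + 30 + 31 + 31 + 28 + 31 + 30 + 31 + 30 + 31 + 31 + 30 + 31 + 30 + 31 + 31 + 29 + 31 + 30 + 31 + 30 + 31 + 31 + 30 + 31 + 30 + 31 + 31 + 28 + 31 + 30 + 31 + 13 = 972.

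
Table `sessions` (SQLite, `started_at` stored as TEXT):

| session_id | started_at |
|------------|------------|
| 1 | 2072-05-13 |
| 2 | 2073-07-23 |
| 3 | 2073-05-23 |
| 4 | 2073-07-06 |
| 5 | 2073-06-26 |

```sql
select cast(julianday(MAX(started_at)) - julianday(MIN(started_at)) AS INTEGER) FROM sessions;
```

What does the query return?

MIN = 2072-05-13, MAX = 2073-07-23.
18 days remain in May 2072 after the 13th (31 − 13).
Full months from June 2072 through June 2073 contribute their day counts.
Then 23 days into July 2073.
Total: 18 + 30 + 31 + 31 + 30 + 31 + 30 + 31 + 31 + 28 + 31 + 30 + 31 + 30 + 23 = 436.

436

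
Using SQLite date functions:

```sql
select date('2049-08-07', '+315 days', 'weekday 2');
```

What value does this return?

Applying '+315 days' to 2049-08-07: counting 315 days forward gives 2050-06-18.
`weekday 2` advances to the next Tuesday; 2050-06-18 is a Saturday, so it moves forward to 2050-06-21.

2050-06-21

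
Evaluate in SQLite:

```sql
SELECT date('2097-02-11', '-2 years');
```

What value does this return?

2095-02-11

Adding -2 years to 2097-02-11 gives 2095-02-11.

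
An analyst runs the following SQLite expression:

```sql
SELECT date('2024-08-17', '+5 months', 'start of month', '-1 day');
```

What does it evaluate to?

Adding +5 months to 2024-08-17 gives 2025-01-17.
`start of month` rewinds 2025-01-17 to 2025-01-01.
Going back 1 day from 2025-01-01 reaches 2024-12-31 (last day of December, 31 days).

2024-12-31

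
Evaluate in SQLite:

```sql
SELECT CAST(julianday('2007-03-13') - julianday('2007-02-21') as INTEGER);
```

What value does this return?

7 days remain in February 2007 after the 21st (28 − 21).
Then 13 days into March 2007.
Total: 7 + 13 = 20.

20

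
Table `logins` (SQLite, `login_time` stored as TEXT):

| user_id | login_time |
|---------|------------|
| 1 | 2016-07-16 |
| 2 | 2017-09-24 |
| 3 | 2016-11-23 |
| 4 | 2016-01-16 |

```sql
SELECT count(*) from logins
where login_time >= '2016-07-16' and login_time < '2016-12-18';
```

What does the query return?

2

Rows in [2016-07-16, 2016-12-18): 2016-07-16, 2016-11-23 → 2 rows.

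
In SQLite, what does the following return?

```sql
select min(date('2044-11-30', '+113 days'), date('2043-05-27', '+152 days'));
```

2043-10-26

date('2044-11-30', '+113 days') → 2045-03-23.
date('2043-05-27', '+152 days') → 2043-10-26.
Earlier of the two is 2043-10-26.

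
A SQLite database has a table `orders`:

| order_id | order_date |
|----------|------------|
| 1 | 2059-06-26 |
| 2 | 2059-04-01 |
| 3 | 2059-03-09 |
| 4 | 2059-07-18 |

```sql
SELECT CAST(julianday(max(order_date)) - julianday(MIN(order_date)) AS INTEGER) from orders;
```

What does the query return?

MIN = 2059-03-09, MAX = 2059-07-18.
22 days remain in March 2059 after the 9th (31 − 9).
April 2059: 30 days.
May 2059: 31 days.
June 2059: 30 days.
Then 18 days into July 2059.
Total: 22 + 30 + 31 + 30 + 18 = 131.

131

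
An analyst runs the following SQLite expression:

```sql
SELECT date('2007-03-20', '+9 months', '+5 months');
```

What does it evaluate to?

Adding +9 months to 2007-03-20 gives 2007-12-20.
Adding +5 months to 2007-12-20 gives 2008-05-20.

2008-05-20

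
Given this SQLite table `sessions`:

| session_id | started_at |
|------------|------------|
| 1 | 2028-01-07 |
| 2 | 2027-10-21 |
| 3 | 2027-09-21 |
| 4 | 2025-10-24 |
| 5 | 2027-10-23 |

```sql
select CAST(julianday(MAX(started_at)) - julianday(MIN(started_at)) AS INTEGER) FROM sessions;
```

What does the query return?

805

MIN = 2025-10-24, MAX = 2028-01-07.
7 days remain in October 2025 after the 24th (31 − 24).
Full months from November 2025 through December 2027 contribute their day counts.
Then 7 days into January 2028.
Total: 7 + 30 + 31 + 31 + 28 + 31 + 30 + 31 + 30 + 31 + 31 + 30 + 31 + 30 + 31 + 31 + 28 + 31 + 30 + 31 + 30 + 31 + 31 + 30 + 31 + 30 + 31 + 7 = 805.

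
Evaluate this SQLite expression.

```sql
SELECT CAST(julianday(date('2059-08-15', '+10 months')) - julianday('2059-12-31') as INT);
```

Adding +10 months to 2059-08-15 gives 2060-06-15.
0 days remain in December 2059 after the 31st (31 − 31).
January 2060: 31 days.
February 2060: 29 days (leap year).
March 2060: 31 days.
April 2060: 30 days.
May 2060: 31 days.
Then 15 days into June 2060.
Total: 0 + 31 + 29 + 31 + 30 + 31 + 15 = 167.

167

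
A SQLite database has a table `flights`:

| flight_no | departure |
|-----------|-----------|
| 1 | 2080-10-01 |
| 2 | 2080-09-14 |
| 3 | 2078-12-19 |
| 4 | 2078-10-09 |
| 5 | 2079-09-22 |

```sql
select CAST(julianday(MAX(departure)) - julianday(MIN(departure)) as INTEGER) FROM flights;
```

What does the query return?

723

MIN = 2078-10-09, MAX = 2080-10-01.
22 days remain in October 2078 after the 9th (31 − 9).
Full months from November 2078 through September 2080 contribute their day counts.
Then 1 day into October 2080.
Total: 22 + 30 + 31 + 31 + 28 + 31 + 30 + 31 + 30 + 31 + 31 + 30 + 31 + 30 + 31 + 31 + 29 + 31 + 30 + 31 + 30 + 31 + 31 + 30 + 1 = 723.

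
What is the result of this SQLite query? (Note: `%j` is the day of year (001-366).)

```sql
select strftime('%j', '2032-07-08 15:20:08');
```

190

Day-of-year for 2032-07-08: days since 2032-01-01 inclusive = 190, zero-padded to 190.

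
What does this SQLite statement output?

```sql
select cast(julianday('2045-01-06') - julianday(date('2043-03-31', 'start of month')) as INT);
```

`start of month` rewinds 2043-03-31 to 2043-03-01.
30 days remain in March 2043 after the 1st (31 − 1).
Full months from April 2043 through December 2044 contribute their day counts.
Then 6 days into January 2045.
Total: 30 + 30 + 31 + 30 + 31 + 31 + 30 + 31 + 30 + 31 + 31 + 29 + 31 + 30 + 31 + 30 + 31 + 31 + 30 + 31 + 30 + 31 + 6 = 677.

677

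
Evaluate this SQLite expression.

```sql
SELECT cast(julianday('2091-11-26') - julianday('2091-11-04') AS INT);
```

Both dates are in November 2091: 26 − 4 = 22.

22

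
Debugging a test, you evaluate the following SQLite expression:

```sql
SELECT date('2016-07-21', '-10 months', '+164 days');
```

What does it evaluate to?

Adding -10 months to 2016-07-21 gives 2015-09-21.
Applying '+164 days' to 2015-09-21: counting 164 days forward gives 2016-03-03.

2016-03-03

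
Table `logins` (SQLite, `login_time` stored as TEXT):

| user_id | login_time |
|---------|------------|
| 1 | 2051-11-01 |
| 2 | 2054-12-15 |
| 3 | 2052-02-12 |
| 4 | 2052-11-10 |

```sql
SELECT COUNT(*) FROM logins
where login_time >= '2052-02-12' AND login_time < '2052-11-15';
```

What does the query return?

Rows in [2052-02-12, 2052-11-15): 2052-02-12, 2052-11-10 → 2 rows.

2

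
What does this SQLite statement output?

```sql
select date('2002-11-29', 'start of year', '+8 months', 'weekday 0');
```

`start of year` rewinds 2002-11-29 to 2002-01-01.
Adding +8 months to 2002-01-01 gives 2002-09-01.
`weekday 0` advances to the next Sunday; 2002-09-01 is already a Sunday, so it stays at 2002-09-01.

2002-09-01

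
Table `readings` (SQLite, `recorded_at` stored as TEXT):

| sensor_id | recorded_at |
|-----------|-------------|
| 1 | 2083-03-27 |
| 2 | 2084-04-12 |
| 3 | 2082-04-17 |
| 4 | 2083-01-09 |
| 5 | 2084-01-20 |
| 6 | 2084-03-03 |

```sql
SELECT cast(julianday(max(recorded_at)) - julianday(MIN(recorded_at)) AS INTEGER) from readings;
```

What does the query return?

MIN = 2082-04-17, MAX = 2084-04-12.
13 days remain in April 2082 after the 17th (30 − 17).
Full months from May 2082 through March 2084 contribute their day counts.
Then 12 days into April 2084.
Total: 13 + 31 + 30 + 31 + 31 + 30 + 31 + 30 + 31 + 31 + 28 + 31 + 30 + 31 + 30 + 31 + 31 + 30 + 31 + 30 + 31 + 31 + 29 + 31 + 12 = 726.

726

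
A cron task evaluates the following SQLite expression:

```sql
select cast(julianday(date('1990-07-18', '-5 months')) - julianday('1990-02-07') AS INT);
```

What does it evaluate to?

Adding -5 months to 1990-07-18 gives 1990-02-18.
Both dates are in February 1990: 18 − 7 = 11.

11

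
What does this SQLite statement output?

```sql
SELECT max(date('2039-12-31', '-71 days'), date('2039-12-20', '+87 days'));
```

date('2039-12-31', '-71 days') → 2039-10-21.
date('2039-12-20', '+87 days') → 2040-03-16.
Later of the two is 2040-03-16.

2040-03-16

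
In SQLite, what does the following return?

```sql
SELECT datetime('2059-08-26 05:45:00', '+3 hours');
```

+3 hours from 2059-08-26 05:45:00 is 2059-08-26 08:45:00.

2059-08-26 08:45:00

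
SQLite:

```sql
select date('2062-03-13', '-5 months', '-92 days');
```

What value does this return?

2061-07-13

Adding -5 months to 2062-03-13 gives 2061-10-13.
Applying '-92 days' to 2061-10-13: counting 92 days back gives 2061-07-13.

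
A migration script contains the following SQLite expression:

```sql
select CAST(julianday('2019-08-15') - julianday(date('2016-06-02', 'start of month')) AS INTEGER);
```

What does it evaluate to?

1170

`start of month` rewinds 2016-06-02 to 2016-06-01.
29 days remain in June 2016 after the 1st (30 − 1).
Full months from July 2016 through July 2019 contribute their day counts.
Then 15 days into August 2019.
Total: 29 + 31 + 31 + 30 + 31 + 30 + 31 + 31 + 28 + 31 + 30 + 31 + 30 + 31 + 31 + 30 + 31 + 30 + 31 + 31 + 28 + 31 + 30 + 31 + 30 + 31 + 31 + 30 + 31 + 30 + 31 + 31 + 28 + 31 + 30 + 31 + 30 + 31 + 15 = 1170.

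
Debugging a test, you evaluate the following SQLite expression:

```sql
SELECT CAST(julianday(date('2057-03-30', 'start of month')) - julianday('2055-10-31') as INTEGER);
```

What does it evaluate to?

`start of month` rewinds 2057-03-30 to 2057-03-01.
0 days remain in October 2055 after the 31st (31 − 31).
Full months from November 2055 through February 2057 contribute their day counts.
Then 1 day into March 2057.
Total: 0 + 30 + 31 + 31 + 29 + 31 + 30 + 31 + 30 + 31 + 31 + 30 + 31 + 30 + 31 + 31 + 28 + 1 = 487.

487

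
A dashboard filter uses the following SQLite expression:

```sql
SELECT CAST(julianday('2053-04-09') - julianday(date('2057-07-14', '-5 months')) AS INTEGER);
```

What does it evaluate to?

Adding -5 months to 2057-07-14 gives 2057-02-14.
21 days remain in April 2053 after the 9th (30 − 9).
Full months from May 2053 through January 2057 contribute their day counts.
Then 14 days into February 2057.
Total: 21 + 31 + 30 + 31 + 31 + 30 + 31 + 30 + 31 + 31 + 28 + 31 + 30 + 31 + 30 + 31 + 31 + 30 + 31 + 30 + 31 + 31 + 28 + 31 + 30 + 31 + 30 + 31 + 31 + 30 + 31 + 30 + 31 + 31 + 29 + 31 + 30 + 31 + 30 + 31 + 31 + 30 + 31 + 30 + 31 + 31 + 14 = 1407.
The subtraction is earlier − later, so the result is −1407 → -1407.

-1407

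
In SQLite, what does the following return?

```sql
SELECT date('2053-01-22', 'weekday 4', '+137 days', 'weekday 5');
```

`weekday 4` advances to the next Thursday; 2053-01-22 is a Wednesday, so it moves forward to 2053-01-23.
Applying '+137 days' to 2053-01-23: counting 137 days forward gives 2053-06-09.
`weekday 5` advances to the next Friday; 2053-06-09 is a Monday, so it moves forward to 2053-06-13.

2053-06-13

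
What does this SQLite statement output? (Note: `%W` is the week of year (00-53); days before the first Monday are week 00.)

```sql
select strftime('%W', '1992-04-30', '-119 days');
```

00

First apply '-119 days': 1992-04-30 → 1992-01-02.
1992-01-02 is a Thursday. SQLite's %W counts Mondays since the year started; the result is 00.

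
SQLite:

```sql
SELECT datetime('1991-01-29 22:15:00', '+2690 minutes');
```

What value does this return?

2690 minutes = 44h 50m; +2690 minutes from 1991-01-29 22:15:00 is 1991-01-31 19:05:00 (crosses midnight).

1991-01-31 19:05:00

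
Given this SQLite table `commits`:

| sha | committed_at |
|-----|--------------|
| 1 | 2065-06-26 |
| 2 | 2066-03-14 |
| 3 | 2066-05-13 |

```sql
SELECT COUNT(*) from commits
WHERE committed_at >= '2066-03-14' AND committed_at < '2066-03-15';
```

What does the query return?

Rows in [2066-03-14, 2066-03-15): 2066-03-14 → 1 row.

1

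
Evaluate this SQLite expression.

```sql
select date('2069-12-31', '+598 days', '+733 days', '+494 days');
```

Applying '+598 days' to 2069-12-31: counting 598 days forward gives 2071-08-21.
Applying '+733 days' to 2071-08-21: counting 733 days forward gives 2073-08-23.
Applying '+494 days' to 2073-08-23: counting 494 days forward gives 2074-12-30.

2074-12-30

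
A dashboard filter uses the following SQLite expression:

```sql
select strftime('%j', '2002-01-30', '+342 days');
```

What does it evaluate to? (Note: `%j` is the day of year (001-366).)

007

First apply '+342 days': 2002-01-30 → 2003-01-07.
Day-of-year for 2003-01-07: days since 2003-01-01 inclusive = 7, zero-padded to 007.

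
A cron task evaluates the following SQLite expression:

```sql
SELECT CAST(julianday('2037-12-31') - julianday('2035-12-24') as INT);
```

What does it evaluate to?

7 days remain in December 2035 after the 24th (31 − 24).
Full months from January 2036 through November 2037 contribute their day counts.
Then 31 days into December 2037.
Total: 7 + 31 + 29 + 31 + 30 + 31 + 30 + 31 + 31 + 30 + 31 + 30 + 31 + 31 + 28 + 31 + 30 + 31 + 30 + 31 + 31 + 30 + 31 + 30 + 31 = 738.

738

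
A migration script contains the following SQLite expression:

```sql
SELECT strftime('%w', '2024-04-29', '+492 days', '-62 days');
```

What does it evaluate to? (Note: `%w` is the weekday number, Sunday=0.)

4

First apply '+492 days', '-62 days': 2024-04-29 → 2025-07-03.
2025-07-03 is a Thursday; with Sunday=0 that is 4.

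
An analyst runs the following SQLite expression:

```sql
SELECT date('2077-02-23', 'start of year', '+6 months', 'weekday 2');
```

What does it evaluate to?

2077-07-06

`start of year` rewinds 2077-02-23 to 2077-01-01.
Adding +6 months to 2077-01-01 gives 2077-07-01.
`weekday 2` advances to the next Tuesday; 2077-07-01 is a Thursday, so it moves forward to 2077-07-06.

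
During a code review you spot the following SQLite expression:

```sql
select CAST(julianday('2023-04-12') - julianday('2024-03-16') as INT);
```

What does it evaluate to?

18 days remain in April 2023 after the 12th (30 − 12).
Full months from May 2023 through February 2024 contribute their day counts.
Then 16 days into March 2024.
Total: 18 + 31 + 30 + 31 + 31 + 30 + 31 + 30 + 31 + 31 + 29 + 16 = 339.
The subtraction is earlier − later, so the result is −339 → -339.

-339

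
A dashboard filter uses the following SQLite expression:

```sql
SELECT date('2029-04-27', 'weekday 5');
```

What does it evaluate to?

2029-04-27

`weekday 5` advances to the next Friday; 2029-04-27 is already a Friday, so it stays at 2029-04-27.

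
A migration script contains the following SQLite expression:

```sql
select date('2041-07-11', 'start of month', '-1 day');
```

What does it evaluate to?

`start of month` rewinds 2041-07-11 to 2041-07-01.
Going back 1 day from 2041-07-01 reaches 2041-06-30 (last day of June, 30 days).

2041-06-30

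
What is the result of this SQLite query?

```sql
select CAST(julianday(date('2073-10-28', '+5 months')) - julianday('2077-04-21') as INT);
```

-1120

Adding +5 months to 2073-10-28 gives 2074-03-28.
3 days remain in March 2074 after the 28th (31 − 28).
Full months from April 2074 through March 2077 contribute their day counts.
Then 21 days into April 2077.
Total: 3 + 30 + 31 + 30 + 31 + 31 + 30 + 31 + 30 + 31 + 31 + 28 + 31 + 30 + 31 + 30 + 31 + 31 + 30 + 31 + 30 + 31 + 31 + 29 + 31 + 30 + 31 + 30 + 31 + 31 + 30 + 31 + 30 + 31 + 31 + 28 + 31 + 21 = 1120.
The subtraction is earlier − later, so the result is −1120 → -1120.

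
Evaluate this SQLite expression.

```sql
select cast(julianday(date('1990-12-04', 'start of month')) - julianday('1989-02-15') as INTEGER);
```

654

`start of month` rewinds 1990-12-04 to 1990-12-01.
13 days remain in February 1989 after the 15th (28 − 15).
Full months from March 1989 through November 1990 contribute their day counts.
Then 1 day into December 1990.
Total: 13 + 31 + 30 + 31 + 30 + 31 + 31 + 30 + 31 + 30 + 31 + 31 + 28 + 31 + 30 + 31 + 30 + 31 + 31 + 30 + 31 + 30 + 1 = 654.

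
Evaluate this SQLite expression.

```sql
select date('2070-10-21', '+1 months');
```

Adding +1 month to 2070-10-21 gives 2070-11-21.

2070-11-21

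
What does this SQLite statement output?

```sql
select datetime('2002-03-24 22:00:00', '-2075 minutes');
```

2002-03-23 11:25:00

2075 minutes = 34h 35m; -2075 minutes from 2002-03-24 22:00:00 is 2002-03-23 11:25:00 (crosses midnight).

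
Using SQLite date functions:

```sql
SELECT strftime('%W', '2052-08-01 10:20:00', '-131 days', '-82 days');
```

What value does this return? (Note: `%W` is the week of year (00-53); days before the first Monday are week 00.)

First apply '-131 days', '-82 days': 2052-08-01 10:20:00 → 2052-01-01 10:20:00.
2052-01-01 is a Monday. SQLite's %W counts Mondays since the year started; the result is 01.

01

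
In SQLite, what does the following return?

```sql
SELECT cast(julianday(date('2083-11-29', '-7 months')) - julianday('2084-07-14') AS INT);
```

Adding -7 months to 2083-11-29 gives 2083-04-29.
1 day remains in April 2083 after the 29th (30 − 29).
Full months from May 2083 through June 2084 contribute their day counts.
Then 14 days into July 2084.
Total: 1 + 31 + 30 + 31 + 31 + 30 + 31 + 30 + 31 + 31 + 29 + 31 + 30 + 31 + 30 + 14 = 442.
The subtraction is earlier − later, so the result is −442 → -442.

-442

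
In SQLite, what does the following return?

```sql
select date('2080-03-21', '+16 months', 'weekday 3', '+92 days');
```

Adding +16 months to 2080-03-21 gives 2081-07-21.
`weekday 3` advances to the next Wednesday; 2081-07-21 is a Monday, so it moves forward to 2081-07-23.
Applying '+92 days' to 2081-07-23: counting 92 days forward gives 2081-10-23.

2081-10-23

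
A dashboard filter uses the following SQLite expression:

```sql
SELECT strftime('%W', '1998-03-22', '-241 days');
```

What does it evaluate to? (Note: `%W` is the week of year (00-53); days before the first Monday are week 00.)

29

First apply '-241 days': 1998-03-22 → 1997-07-24.
1997-07-24 is a Thursday. SQLite's %W counts Mondays since the year started; the result is 29.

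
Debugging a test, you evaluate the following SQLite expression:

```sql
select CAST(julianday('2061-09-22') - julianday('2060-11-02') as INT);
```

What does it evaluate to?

324

28 days remain in November 2060 after the 2nd (30 − 2).
Full months from December 2060 through August 2061 contribute their day counts.
Then 22 days into September 2061.
Total: 28 + 31 + 31 + 28 + 31 + 30 + 31 + 30 + 31 + 31 + 22 = 324.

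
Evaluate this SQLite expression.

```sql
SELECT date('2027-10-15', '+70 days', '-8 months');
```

2027-04-24

Applying '+70 days' to 2027-10-15: counting 70 days forward gives 2027-12-24.
Adding -8 months to 2027-12-24 gives 2027-04-24.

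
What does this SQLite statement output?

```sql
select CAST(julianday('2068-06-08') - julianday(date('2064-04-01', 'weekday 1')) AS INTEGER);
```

1523

`weekday 1` advances to the next Monday; 2064-04-01 is a Tuesday, so it moves forward to 2064-04-07.
23 days remain in April 2064 after the 7th (30 − 7).
Full months from May 2064 through May 2068 contribute their day counts.
Then 8 days into June 2068.
Total: 23 + 31 + 30 + 31 + 31 + 30 + 31 + 30 + 31 + 31 + 28 + 31 + 30 + 31 + 30 + 31 + 31 + 30 + 31 + 30 + 31 + 31 + 28 + 31 + 30 + 31 + 30 + 31 + 31 + 30 + 31 + 30 + 31 + 31 + 28 + 31 + 30 + 31 + 30 + 31 + 31 + 30 + 31 + 30 + 31 + 31 + 29 + 31 + 30 + 31 + 8 = 1523.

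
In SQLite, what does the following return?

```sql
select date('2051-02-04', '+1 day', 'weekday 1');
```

2051-02-06

Advancing 1 more day within February lands on 2051-02-05.
`weekday 1` advances to the next Monday; 2051-02-05 is a Sunday, so it moves forward to 2051-02-06.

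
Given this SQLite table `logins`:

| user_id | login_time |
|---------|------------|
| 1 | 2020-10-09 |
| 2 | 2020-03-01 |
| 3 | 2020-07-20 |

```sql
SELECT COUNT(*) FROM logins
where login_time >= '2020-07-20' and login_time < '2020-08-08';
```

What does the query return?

1

Rows in [2020-07-20, 2020-08-08): 2020-07-20 → 1 row.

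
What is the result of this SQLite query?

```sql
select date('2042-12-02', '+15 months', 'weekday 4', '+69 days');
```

Adding +15 months to 2042-12-02 gives 2044-03-02.
`weekday 4` advances to the next Thursday; 2044-03-02 is a Wednesday, so it moves forward to 2044-03-03.
Applying '+69 days' to 2044-03-03: counting 69 days forward gives 2044-05-11.

2044-05-11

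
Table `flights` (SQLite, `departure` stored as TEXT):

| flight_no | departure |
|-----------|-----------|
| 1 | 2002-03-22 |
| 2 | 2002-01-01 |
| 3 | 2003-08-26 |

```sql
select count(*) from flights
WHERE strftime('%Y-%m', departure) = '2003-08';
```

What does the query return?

Rows with year-month 2003-08: 2003-08-26 → 1.

1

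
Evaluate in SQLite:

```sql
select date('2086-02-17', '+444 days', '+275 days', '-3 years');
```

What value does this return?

2085-02-06

Applying '+444 days' to 2086-02-17: counting 444 days forward gives 2087-05-07.
Applying '+275 days' to 2087-05-07: counting 275 days forward gives 2088-02-06.
Adding -3 years to 2088-02-06 gives 2085-02-06.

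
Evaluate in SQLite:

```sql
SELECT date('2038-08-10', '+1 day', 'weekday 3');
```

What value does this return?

Advancing 1 more day within August lands on 2038-08-11.
`weekday 3` advances to the next Wednesday; 2038-08-11 is already a Wednesday, so it stays at 2038-08-11.

2038-08-11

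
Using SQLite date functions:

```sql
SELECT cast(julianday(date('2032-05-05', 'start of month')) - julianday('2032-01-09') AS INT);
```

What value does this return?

113

`start of month` rewinds 2032-05-05 to 2032-05-01.
22 days remain in January 2032 after the 9th (31 − 9).
February 2032: 29 days (leap year).
March 2032: 31 days.
April 2032: 30 days.
Then 1 day into May 2032.
Total: 22 + 29 + 31 + 30 + 1 = 113.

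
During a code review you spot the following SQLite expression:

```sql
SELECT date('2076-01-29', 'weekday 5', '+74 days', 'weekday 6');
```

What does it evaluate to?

`weekday 5` advances to the next Friday; 2076-01-29 is a Wednesday, so it moves forward to 2076-01-31.
Applying '+74 days' to 2076-01-31: counting 74 days forward gives 2076-04-14.
`weekday 6` advances to the next Saturday; 2076-04-14 is a Tuesday, so it moves forward to 2076-04-18.

2076-04-18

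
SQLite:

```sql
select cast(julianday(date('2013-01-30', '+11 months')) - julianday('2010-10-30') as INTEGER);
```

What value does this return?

Adding +11 months to 2013-01-30 gives 2013-12-30.
1 day remains in October 2010 after the 30th (31 − 30).
Full months from November 2010 through November 2013 contribute their day counts.
Then 30 days into December 2013.
Total: 1 + 30 + 31 + 31 + 28 + 31 + 30 + 31 + 30 + 31 + 31 + 30 + 31 + 30 + 31 + 31 + 29 + 31 + 30 + 31 + 30 + 31 + 31 + 30 + 31 + 30 + 31 + 31 + 28 + 31 + 30 + 31 + 30 + 31 + 31 + 30 + 31 + 30 + 30 = 1157.

1157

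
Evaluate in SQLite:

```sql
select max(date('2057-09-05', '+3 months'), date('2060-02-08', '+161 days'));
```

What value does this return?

date('2057-09-05', '+3 months') → 2057-12-05.
date('2060-02-08', '+161 days') → 2060-07-18.
Later of the two is 2060-07-18.

2060-07-18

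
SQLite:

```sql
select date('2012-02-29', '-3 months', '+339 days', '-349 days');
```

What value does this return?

Adding -3 months to 2012-02-29 gives 2011-11-29.
Applying '+339 days' to 2011-11-29: counting 339 days forward gives 2012-11-02.
Applying '-349 days' to 2012-11-02: counting 349 days back gives 2011-11-19.

2011-11-19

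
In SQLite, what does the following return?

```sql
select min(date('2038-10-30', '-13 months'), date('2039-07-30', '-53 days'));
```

2037-09-30

date('2038-10-30', '-13 months') → 2037-09-30.
date('2039-07-30', '-53 days') → 2039-06-07.
Earlier of the two is 2037-09-30.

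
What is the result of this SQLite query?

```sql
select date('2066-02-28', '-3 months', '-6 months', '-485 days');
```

Adding -3 months to 2066-02-28 gives 2065-11-28.
Adding -6 months to 2065-11-28 gives 2065-05-28.
Applying '-485 days' to 2065-05-28: counting 485 days back gives 2064-01-29.

2064-01-29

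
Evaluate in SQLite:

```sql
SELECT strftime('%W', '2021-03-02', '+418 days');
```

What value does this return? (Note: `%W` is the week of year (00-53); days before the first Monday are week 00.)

First apply '+418 days': 2021-03-02 → 2022-04-24.
2022-04-24 is a Sunday. SQLite's %W counts Mondays since the year started; the result is 16.

16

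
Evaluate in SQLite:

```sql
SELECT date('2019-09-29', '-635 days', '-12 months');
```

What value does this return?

2017-01-02

Applying '-635 days' to 2019-09-29: counting 635 days back gives 2018-01-02.
Adding -12 months to 2018-01-02 gives 2017-01-02.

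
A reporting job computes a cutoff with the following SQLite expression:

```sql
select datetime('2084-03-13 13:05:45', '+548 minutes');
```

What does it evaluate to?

2084-03-13 22:13:45

548 minutes = 9h 8m; +548 minutes from 2084-03-13 13:05:45 is 2084-03-13 22:13:45.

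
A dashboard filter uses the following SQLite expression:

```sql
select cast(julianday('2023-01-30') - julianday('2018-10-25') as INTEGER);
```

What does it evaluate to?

1558

6 days remain in October 2018 after the 25th (31 − 25).
Full months from November 2018 through December 2022 contribute their day counts.
Then 30 days into January 2023.
Total: 6 + 30 + 31 + 31 + 28 + 31 + 30 + 31 + 30 + 31 + 31 + 30 + 31 + 30 + 31 + 31 + 29 + 31 + 30 + 31 + 30 + 31 + 31 + 30 + 31 + 30 + 31 + 31 + 28 + 31 + 30 + 31 + 30 + 31 + 31 + 30 + 31 + 30 + 31 + 31 + 28 + 31 + 30 + 31 + 30 + 31 + 31 + 30 + 31 + 30 + 31 + 30 = 1558.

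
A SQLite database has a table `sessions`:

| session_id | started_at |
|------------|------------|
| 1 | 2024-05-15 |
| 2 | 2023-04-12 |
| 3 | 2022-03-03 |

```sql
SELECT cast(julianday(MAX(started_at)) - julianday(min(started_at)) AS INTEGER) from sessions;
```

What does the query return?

804

MIN = 2022-03-03, MAX = 2024-05-15.
28 days remain in March 2022 after the 3rd (31 − 3).
Full months from April 2022 through April 2024 contribute their day counts.
Then 15 days into May 2024.
Total: 28 + 30 + 31 + 30 + 31 + 31 + 30 + 31 + 30 + 31 + 31 + 28 + 31 + 30 + 31 + 30 + 31 + 31 + 30 + 31 + 30 + 31 + 31 + 29 + 31 + 30 + 15 = 804.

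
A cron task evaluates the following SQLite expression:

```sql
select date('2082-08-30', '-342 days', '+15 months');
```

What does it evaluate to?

Applying '-342 days' to 2082-08-30: counting 342 days back gives 2081-09-22.
Adding +15 months to 2081-09-22 gives 2082-12-22.

2082-12-22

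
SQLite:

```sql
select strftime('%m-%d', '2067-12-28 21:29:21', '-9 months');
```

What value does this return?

First apply '-9 months': 2067-12-28 21:29:21 → 2067-03-28 21:29:21.
`%m-%d` extracts the month-day: 03-28.

03-28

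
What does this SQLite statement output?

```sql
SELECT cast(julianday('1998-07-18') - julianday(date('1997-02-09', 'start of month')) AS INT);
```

532

`start of month` rewinds 1997-02-09 to 1997-02-01.
27 days remain in February 1997 after the 1st (28 − 1).
Full months from March 1997 through June 1998 contribute their day counts.
Then 18 days into July 1998.
Total: 27 + 31 + 30 + 31 + 30 + 31 + 31 + 30 + 31 + 30 + 31 + 31 + 28 + 31 + 30 + 31 + 30 + 18 = 532.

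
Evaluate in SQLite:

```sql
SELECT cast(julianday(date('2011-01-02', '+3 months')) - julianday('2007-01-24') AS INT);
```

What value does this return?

1529

Adding +3 months to 2011-01-02 gives 2011-04-02.
7 days remain in January 2007 after the 24th (31 − 24).
Full months from February 2007 through March 2011 contribute their day counts.
Then 2 days into April 2011.
Total: 7 + 28 + 31 + 30 + 31 + 30 + 31 + 31 + 30 + 31 + 30 + 31 + 31 + 29 + 31 + 30 + 31 + 30 + 31 + 31 + 30 + 31 + 30 + 31 + 31 + 28 + 31 + 30 + 31 + 30 + 31 + 31 + 30 + 31 + 30 + 31 + 31 + 28 + 31 + 30 + 31 + 30 + 31 + 31 + 30 + 31 + 30 + 31 + 31 + 28 + 31 + 2 = 1529.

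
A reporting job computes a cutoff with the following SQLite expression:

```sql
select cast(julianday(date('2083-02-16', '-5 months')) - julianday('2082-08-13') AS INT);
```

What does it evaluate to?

Adding -5 months to 2083-02-16 gives 2082-09-16.
18 days remain in August 2082 after the 13th (31 − 13).
Then 16 days into September 2082.
Total: 18 + 16 = 34.

34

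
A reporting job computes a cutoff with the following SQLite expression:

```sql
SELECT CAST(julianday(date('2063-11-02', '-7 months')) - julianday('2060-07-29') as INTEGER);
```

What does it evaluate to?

977

Adding -7 months to 2063-11-02 gives 2063-04-02.
2 days remain in July 2060 after the 29th (31 − 29).
Full months from August 2060 through March 2063 contribute their day counts.
Then 2 days into April 2063.
Total: 2 + 31 + 30 + 31 + 30 + 31 + 31 + 28 + 31 + 30 + 31 + 30 + 31 + 31 + 30 + 31 + 30 + 31 + 31 + 28 + 31 + 30 + 31 + 30 + 31 + 31 + 30 + 31 + 30 + 31 + 31 + 28 + 31 + 2 = 977.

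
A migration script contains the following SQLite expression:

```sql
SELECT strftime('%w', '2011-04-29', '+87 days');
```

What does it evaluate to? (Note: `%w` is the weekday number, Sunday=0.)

1

First apply '+87 days': 2011-04-29 → 2011-07-25.
2011-07-25 is a Monday; with Sunday=0 that is 1.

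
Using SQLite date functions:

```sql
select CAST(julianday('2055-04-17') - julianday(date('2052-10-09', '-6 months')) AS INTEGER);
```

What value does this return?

Adding -6 months to 2052-10-09 gives 2052-04-09.
21 days remain in April 2052 after the 9th (30 − 9).
Full months from May 2052 through March 2055 contribute their day counts.
Then 17 days into April 2055.
Total: 21 + 31 + 30 + 31 + 31 + 30 + 31 + 30 + 31 + 31 + 28 + 31 + 30 + 31 + 30 + 31 + 31 + 30 + 31 + 30 + 31 + 31 + 28 + 31 + 30 + 31 + 30 + 31 + 31 + 30 + 31 + 30 + 31 + 31 + 28 + 31 + 17 = 1103.

1103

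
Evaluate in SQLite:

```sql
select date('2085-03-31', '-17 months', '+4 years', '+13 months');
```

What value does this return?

Adding -17 months to 2085-03-31 gives 2083-10-31.
Adding +4 years to 2083-10-31 gives 2087-10-31.
Adding +13 months to 2087-10-31 targets 2088-11-31. November 2088 has only 30 days, so SQLite normalizes the 1-day overflow forward to 2088-12-01.

2088-12-01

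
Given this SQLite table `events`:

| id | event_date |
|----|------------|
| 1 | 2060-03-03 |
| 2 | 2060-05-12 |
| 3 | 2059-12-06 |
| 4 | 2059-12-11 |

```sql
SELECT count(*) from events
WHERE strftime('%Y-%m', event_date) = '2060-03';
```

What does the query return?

1

Rows with year-month 2060-03: 2060-03-03 → 1.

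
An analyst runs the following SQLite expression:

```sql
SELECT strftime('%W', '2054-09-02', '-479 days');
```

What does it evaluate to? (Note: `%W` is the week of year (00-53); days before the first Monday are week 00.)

18

First apply '-479 days': 2054-09-02 → 2053-05-11.
2053-05-11 is a Sunday. SQLite's %W counts Mondays since the year started; the result is 18.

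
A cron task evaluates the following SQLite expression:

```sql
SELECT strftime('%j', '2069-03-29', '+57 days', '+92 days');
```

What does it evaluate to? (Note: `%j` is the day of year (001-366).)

First apply '+57 days', '+92 days': 2069-03-29 → 2069-08-25.
Day-of-year for 2069-08-25: days since 2069-01-01 inclusive = 237, zero-padded to 237.

237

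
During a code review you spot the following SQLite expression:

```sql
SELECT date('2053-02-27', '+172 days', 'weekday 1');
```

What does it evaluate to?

Applying '+172 days' to 2053-02-27: counting 172 days forward gives 2053-08-18.
`weekday 1` advances to the next Monday; 2053-08-18 is already a Monday, so it stays at 2053-08-18.

2053-08-18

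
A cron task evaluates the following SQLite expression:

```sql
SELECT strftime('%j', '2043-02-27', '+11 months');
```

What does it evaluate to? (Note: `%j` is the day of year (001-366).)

First apply '+11 months': 2043-02-27 → 2044-01-27.
Day-of-year for 2044-01-27: days since 2044-01-01 inclusive = 27, zero-padded to 027.

027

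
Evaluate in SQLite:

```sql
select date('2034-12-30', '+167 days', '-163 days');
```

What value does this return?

2035-01-03

Applying '+167 days' to 2034-12-30: counting 167 days forward gives 2035-06-15.
Applying '-163 days' to 2035-06-15: counting 163 days back gives 2035-01-03.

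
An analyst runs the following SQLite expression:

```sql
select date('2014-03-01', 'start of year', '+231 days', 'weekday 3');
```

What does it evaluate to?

2014-08-20

`start of year` rewinds 2014-03-01 to 2014-01-01.
Applying '+231 days' to 2014-01-01: counting 231 days forward gives 2014-08-20.
`weekday 3` advances to the next Wednesday; 2014-08-20 is already a Wednesday, so it stays at 2014-08-20.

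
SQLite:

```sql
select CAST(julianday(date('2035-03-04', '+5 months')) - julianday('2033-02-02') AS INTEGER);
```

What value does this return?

913

Adding +5 months to 2035-03-04 gives 2035-08-04.
26 days remain in February 2033 after the 2nd (28 − 2).
Full months from March 2033 through July 2035 contribute their day counts.
Then 4 days into August 2035.
Total: 26 + 31 + 30 + 31 + 30 + 31 + 31 + 30 + 31 + 30 + 31 + 31 + 28 + 31 + 30 + 31 + 30 + 31 + 31 + 30 + 31 + 30 + 31 + 31 + 28 + 31 + 30 + 31 + 30 + 31 + 4 = 913.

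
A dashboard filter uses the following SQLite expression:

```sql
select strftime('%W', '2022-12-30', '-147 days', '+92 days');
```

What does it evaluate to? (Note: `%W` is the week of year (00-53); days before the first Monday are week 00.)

First apply '-147 days', '+92 days': 2022-12-30 → 2022-11-05.
2022-11-05 is a Saturday. SQLite's %W counts Mondays since the year started; the result is 44.

44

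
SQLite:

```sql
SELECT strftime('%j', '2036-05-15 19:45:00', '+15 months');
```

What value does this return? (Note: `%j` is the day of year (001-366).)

First apply '+15 months': 2036-05-15 19:45:00 → 2037-08-15 19:45:00.
Day-of-year for 2037-08-15: days since 2037-01-01 inclusive = 227, zero-padded to 227.

227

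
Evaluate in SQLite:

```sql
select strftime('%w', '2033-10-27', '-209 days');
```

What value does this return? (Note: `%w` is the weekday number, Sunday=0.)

First apply '-209 days': 2033-10-27 → 2033-04-01.
2033-04-01 is a Friday; with Sunday=0 that is 5.

5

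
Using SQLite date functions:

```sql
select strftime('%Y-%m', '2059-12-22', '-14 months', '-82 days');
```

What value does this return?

First apply '-14 months', '-82 days': 2059-12-22 → 2058-08-01.
`%Y-%m` extracts the year-month: 2058-08.

2058-08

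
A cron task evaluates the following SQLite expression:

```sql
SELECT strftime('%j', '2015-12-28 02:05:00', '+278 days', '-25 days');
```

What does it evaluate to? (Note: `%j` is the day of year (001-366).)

First apply '+278 days', '-25 days': 2015-12-28 02:05:00 → 2016-09-06 02:05:00.
Day-of-year for 2016-09-06: days since 2016-01-01 inclusive = 250, zero-padded to 250.

250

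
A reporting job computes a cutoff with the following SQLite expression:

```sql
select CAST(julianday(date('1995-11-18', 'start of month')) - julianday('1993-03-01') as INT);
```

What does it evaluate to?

975

`start of month` rewinds 1995-11-18 to 1995-11-01.
30 days remain in March 1993 after the 1st (31 − 1).
Full months from April 1993 through October 1995 contribute their day counts.
Then 1 day into November 1995.
Total: 30 + 30 + 31 + 30 + 31 + 31 + 30 + 31 + 30 + 31 + 31 + 28 + 31 + 30 + 31 + 30 + 31 + 31 + 30 + 31 + 30 + 31 + 31 + 28 + 31 + 30 + 31 + 30 + 31 + 31 + 30 + 31 + 1 = 975.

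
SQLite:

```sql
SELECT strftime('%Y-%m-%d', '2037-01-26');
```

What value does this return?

2037-01-26

`%Y-%m-%d` extracts the ISO date: 2037-01-26.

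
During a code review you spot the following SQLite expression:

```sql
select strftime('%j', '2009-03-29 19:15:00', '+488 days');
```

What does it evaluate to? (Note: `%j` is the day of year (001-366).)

First apply '+488 days': 2009-03-29 19:15:00 → 2010-07-30 19:15:00.
Day-of-year for 2010-07-30: days since 2010-01-01 inclusive = 211, zero-padded to 211.

211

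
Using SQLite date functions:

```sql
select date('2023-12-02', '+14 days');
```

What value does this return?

2023-12-16

Advancing 14 more days within December lands on 2023-12-16.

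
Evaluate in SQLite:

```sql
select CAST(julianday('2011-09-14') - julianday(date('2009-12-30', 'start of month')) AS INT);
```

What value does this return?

652

`start of month` rewinds 2009-12-30 to 2009-12-01.
30 days remain in December 2009 after the 1st (31 − 1).
Full months from January 2010 through August 2011 contribute their day counts.
Then 14 days into September 2011.
Total: 30 + 31 + 28 + 31 + 30 + 31 + 30 + 31 + 31 + 30 + 31 + 30 + 31 + 31 + 28 + 31 + 30 + 31 + 30 + 31 + 31 + 14 = 652.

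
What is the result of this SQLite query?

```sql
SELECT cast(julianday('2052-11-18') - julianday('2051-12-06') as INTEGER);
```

348

25 days remain in December 2051 after the 6th (31 − 6).
Full months from January 2052 through October 2052 contribute their day counts.
Then 18 days into November 2052.
Total: 25 + 31 + 29 + 31 + 30 + 31 + 30 + 31 + 31 + 30 + 31 + 18 = 348.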